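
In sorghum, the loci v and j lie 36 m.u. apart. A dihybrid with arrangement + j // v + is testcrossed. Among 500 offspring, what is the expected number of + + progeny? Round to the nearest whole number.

A map distance of 36 m.u. corresponds to a recombination frequency of 0.360.
The F1 is + j / v +, so + + is a recombinant gamete class with expected frequency r/2 = 0.360/2 = 0.1800.
Expected number = 0.1800 × 500 = 90.00 ≈ 90.

90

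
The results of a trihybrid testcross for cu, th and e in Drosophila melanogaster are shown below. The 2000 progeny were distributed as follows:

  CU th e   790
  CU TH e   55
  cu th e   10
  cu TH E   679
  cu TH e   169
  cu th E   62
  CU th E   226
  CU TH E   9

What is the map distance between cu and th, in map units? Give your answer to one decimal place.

6.8 map units

The two most frequent reciprocal classes, CU th e and cu TH E, are the parental types, so the F1 was CU th e / cu TH E.
The two rarest classes, cu th e and CU TH E, are the double crossovers. Comparing them with the parentals, only the cu allele has switched, so cu is the middle locus and the order is th – cu – e.
Crossovers in the th–cu interval produce the single-crossover classes CU TH e and cu th E (55 + 62 = 117) plus the double crossovers (19).
RF(th–cu) = (117 + 19) / 2000 = 136/2000 = 0.0680 → 6.8 map units.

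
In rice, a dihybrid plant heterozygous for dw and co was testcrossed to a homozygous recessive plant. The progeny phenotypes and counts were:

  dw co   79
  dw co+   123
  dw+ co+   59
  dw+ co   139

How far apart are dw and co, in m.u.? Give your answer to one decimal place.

34.5 m.u.

The two most frequent classes, dw+ co (139) and dw co+ (123), are the parental types, so the F1 was dw+ co / dw co+.
The recombinant classes are dw+ co+ and dw co: 59 + 79 = 138.
Recombination frequency = 138/400 = 0.3450 ≈ 34.5%, i.e. 34.5 m.u.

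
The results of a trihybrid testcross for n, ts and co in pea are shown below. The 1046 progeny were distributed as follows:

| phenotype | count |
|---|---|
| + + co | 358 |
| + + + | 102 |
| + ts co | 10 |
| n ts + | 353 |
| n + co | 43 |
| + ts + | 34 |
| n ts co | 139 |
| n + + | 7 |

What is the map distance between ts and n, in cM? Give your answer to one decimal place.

9.0 cM

The two most frequent reciprocal classes, + + co and n ts +, are the parental types, so the F1 was + + co / n ts +.
The two rarest classes, + ts co and n + +, are the double crossovers. Comparing them with the parentals, only the ts allele has switched, so ts is the middle locus and the order is co – ts – n.
Crossovers in the ts–n interval produce the single-crossover classes n + co and + ts + (43 + 34 = 77) plus the double crossovers (17).
RF(ts–n) = (77 + 17) / 1046 = 94/1046 = 0.0899 → 9.0 cM.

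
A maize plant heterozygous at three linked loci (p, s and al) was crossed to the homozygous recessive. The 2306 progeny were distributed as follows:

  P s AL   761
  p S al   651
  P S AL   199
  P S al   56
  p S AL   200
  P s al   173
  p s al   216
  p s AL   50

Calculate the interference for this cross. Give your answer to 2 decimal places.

The two most frequent reciprocal classes, p S al and P s AL, are the parental types, so the F1 was p S al / P s AL.
The two rarest classes, P S al and p s AL, are the double crossovers. Comparing them with the parentals, only the p allele has switched, so p is the middle locus and the order is al – p – s.
al–p: (373 + 106)/2306 = 0.2077; p–s: (415 + 106)/2306 = 0.2259.
Expected DCO frequency = 0.2077 × 0.2259 ≈ 0.04692; observed = 106/2306 ≈ 0.04597.
Coefficient of coincidence = 0.04597/0.04692 ≈ 0.98; interference = 1 − 0.98 = 0.02.

0.02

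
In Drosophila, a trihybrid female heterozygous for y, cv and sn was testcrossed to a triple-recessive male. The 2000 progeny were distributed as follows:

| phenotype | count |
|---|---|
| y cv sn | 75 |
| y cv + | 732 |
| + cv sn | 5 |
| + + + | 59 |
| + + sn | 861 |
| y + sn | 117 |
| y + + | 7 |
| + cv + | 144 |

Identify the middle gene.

The two most frequent reciprocal classes, + + sn and y cv +, are the parental types, so the F1 was + + sn / y cv +.
The two rarest classes, + cv sn and y + +, are the double crossovers. Comparing them with the parentals, only the cv allele has switched, so cv is the middle locus and the order is sn – cv – y.

cv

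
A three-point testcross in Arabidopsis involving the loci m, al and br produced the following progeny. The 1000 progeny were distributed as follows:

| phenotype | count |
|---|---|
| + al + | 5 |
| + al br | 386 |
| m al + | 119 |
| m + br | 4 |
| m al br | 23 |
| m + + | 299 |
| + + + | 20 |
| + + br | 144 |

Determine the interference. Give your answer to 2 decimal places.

0.36

The two most frequent reciprocal classes, m + + and + al br, are the parental types, so the F1 was m + + / + al br.
The two rarest classes, m + br and + al +, are the double crossovers. Comparing them with the parentals, only the br allele has switched, so br is the middle locus and the order is m – br – al.
m–br: (43 + 9)/1000 = 0.0520; br–al: (263 + 9)/1000 = 0.2720.
Expected DCO frequency = 0.0520 × 0.2720 ≈ 0.01414; observed = 9/1000 ≈ 0.00900.
Coefficient of coincidence = 0.00900/0.01414 ≈ 0.64; interference = 1 − 0.64 = 0.36.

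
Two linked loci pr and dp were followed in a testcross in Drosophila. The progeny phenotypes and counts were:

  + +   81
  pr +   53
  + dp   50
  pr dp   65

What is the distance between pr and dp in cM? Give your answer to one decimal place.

41.4 cM

The two most frequent classes, + + (81) and pr dp (65), are the parental types, so the F1 was + + / pr dp.
The recombinant classes are + dp and pr +: 50 + 53 = 103.
Recombination frequency = 103/249 = 0.4137 ≈ 41.4%, i.e. 41.4 cM.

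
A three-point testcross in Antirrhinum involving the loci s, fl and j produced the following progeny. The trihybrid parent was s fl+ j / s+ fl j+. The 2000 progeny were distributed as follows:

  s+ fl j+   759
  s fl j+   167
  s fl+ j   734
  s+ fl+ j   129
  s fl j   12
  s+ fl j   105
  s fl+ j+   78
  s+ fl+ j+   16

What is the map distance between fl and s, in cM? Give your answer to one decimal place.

16.2 cM

The two rarest classes, s fl j and s+ fl+ j+, are the double crossovers. Comparing them with the parentals, only the fl allele has switched, so fl is the middle locus and the order is s – fl – j.
Crossovers in the s–fl interval produce the single-crossover classes s+ fl+ j and s fl j+ (129 + 167 = 296) plus the double crossovers (28).
RF(s–fl) = (296 + 28) / 2000 = 324/2000 = 0.1620 → 16.2 cM.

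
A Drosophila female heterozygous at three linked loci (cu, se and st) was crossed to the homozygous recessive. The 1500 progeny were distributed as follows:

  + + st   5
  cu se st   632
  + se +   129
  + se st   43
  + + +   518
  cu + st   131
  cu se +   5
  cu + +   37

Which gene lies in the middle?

The two most frequent reciprocal classes, cu se st and + + +, are the parental types, so the F1 was cu se st / + + +.
The two rarest classes, cu se + and + + st, are the double crossovers. Comparing them with the parentals, only the st allele has switched, so st is the middle locus and the order is cu – st – se.

st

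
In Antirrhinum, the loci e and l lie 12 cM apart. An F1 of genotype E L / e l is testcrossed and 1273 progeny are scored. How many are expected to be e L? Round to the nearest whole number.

A map distance of 12 cM corresponds to a recombination frequency of 0.120.
The F1 is E L / e l, so e L is a recombinant gamete class with expected frequency r/2 = 0.120/2 = 0.0600.
Expected number = 0.0600 × 1273 = 76.38 ≈ 76.

76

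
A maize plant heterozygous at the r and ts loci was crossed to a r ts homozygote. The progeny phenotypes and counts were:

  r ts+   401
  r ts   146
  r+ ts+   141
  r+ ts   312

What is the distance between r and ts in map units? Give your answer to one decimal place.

28.7 map units

The two most frequent classes, r+ ts (312) and r ts+ (401), are the parental types, so the F1 was r+ ts / r ts+.
The recombinant classes are r+ ts+ and r ts: 141 + 146 = 287.
Recombination frequency = 287/1000 = 0.2870 ≈ 28.7%, i.e. 28.7 map units.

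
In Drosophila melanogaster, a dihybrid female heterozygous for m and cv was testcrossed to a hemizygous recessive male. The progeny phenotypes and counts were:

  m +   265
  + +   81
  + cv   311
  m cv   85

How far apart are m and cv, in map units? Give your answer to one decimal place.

22.4 map units

The two most frequent classes, + cv (311) and m + (265), are the parental types, so the F1 was + cv / m +.
The recombinant classes are + + and m cv: 81 + 85 = 166.
Recombination frequency = 166/742 = 0.2237 ≈ 22.4%, i.e. 22.4 map units.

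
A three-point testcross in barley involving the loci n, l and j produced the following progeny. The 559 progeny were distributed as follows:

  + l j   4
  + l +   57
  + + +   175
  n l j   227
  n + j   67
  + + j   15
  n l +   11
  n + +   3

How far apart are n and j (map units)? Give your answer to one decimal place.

The two most frequent reciprocal classes, n l j and + + +, are the parental types, so the F1 was n l j / + + +.
The two rarest classes, + l j and n + +, are the double crossovers. Comparing them with the parentals, only the n allele has switched, so n is the middle locus and the order is l – n – j.
Crossovers in the n–j interval produce the single-crossover classes n l + and + + j (11 + 15 = 26) plus the double crossovers (7).
RF(n–j) = (26 + 7) / 559 = 33/559 = 0.0590 → 5.9 map units.

5.9 map units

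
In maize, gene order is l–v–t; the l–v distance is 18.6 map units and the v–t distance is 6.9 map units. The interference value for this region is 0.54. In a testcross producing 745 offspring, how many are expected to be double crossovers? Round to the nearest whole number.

4

Map distances give recombination frequencies of 0.186 and 0.069 for the two intervals.
With interference 0.54 (so coincidence = 0.46), expected double-crossover frequency = 0.186 × 0.069 × 0.46 = 0.00590.
Expected number = 0.00590 × 745 = 4.40 ≈ 4.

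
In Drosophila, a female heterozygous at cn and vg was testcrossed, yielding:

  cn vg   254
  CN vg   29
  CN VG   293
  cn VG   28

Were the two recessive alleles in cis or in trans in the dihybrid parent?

cis

The two most frequent classes are CN VG (293) and cn vg (254); these are the parental (non-recombinant) types.
So the F1 carried CN VG on one chromosome and cn vg on the other — the recessive alleles are on the same chromosome (cis / coupling).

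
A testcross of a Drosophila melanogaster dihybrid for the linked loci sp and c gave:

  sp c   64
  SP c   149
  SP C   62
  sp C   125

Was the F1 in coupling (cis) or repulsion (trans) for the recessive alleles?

trans

The two most frequent classes are SP c (149) and sp C (125); these are the parental (non-recombinant) types.
So the F1 carried SP c on one chromosome and sp C on the other — the recessive alleles are on opposite chromosomes (trans / repulsion).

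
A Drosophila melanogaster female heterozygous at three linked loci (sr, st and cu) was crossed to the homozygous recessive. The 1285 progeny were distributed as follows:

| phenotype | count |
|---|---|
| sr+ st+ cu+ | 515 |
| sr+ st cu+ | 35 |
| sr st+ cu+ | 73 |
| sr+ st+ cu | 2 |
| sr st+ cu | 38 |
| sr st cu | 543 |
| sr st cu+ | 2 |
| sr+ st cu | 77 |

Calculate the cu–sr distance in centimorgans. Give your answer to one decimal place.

The two most frequent reciprocal classes, sr st cu and sr+ st+ cu+, are the parental types, so the F1 was sr st cu / sr+ st+ cu+.
The two rarest classes, sr st cu+ and sr+ st+ cu, are the double crossovers. Comparing them with the parentals, only the cu allele has switched, so cu is the middle locus and the order is sr – cu – st.
Crossovers in the sr–cu interval produce the single-crossover classes sr+ st cu and sr st+ cu+ (77 + 73 = 150) plus the double crossovers (4).
RF(sr–cu) = (150 + 4) / 1285 = 154/1285 = 0.1198 → 12.0 centimorgans.

12.0 centimorgans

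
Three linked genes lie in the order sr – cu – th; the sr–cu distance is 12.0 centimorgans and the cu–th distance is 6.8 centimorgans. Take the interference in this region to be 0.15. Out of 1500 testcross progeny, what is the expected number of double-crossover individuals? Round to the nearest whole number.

Map distances give recombination frequencies of 0.120 and 0.068 for the two intervals.
With interference 0.15 (so coincidence = 0.85), expected double-crossover frequency = 0.120 × 0.068 × 0.85 = 0.00694.
Expected number = 0.00694 × 1500 = 10.40 ≈ 10.

10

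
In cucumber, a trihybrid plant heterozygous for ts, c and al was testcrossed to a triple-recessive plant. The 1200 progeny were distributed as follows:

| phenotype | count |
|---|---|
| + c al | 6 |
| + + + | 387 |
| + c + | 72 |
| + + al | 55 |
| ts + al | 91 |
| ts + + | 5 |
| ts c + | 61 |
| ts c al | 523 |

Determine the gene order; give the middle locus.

The two most frequent reciprocal classes, + + + and ts c al, are the parental types, so the F1 was + + + / ts c al.
The two rarest classes, ts + + and + c al, are the double crossovers. Comparing them with the parentals, only the ts allele has switched, so ts is the middle locus and the order is al – ts – c.

ts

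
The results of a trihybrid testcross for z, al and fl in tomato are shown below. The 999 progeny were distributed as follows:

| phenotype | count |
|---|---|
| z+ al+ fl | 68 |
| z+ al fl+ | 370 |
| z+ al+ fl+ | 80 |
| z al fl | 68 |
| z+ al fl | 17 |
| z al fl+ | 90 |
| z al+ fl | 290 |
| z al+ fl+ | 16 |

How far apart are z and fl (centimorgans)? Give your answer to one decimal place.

The two most frequent reciprocal classes, z al+ fl and z+ al fl+, are the parental types, so the F1 was z al+ fl / z+ al fl+.
The two rarest classes, z al+ fl+ and z+ al fl, are the double crossovers. Comparing them with the parentals, only the fl allele has switched, so fl is the middle locus and the order is z – fl – al.
Crossovers in the z–fl interval produce the single-crossover classes z+ al+ fl and z al fl+ (68 + 90 = 158) plus the double crossovers (33).
RF(z–fl) = (158 + 33) / 999 = 191/999 = 0.1912 → 19.1 centimorgans.

19.1 centimorgans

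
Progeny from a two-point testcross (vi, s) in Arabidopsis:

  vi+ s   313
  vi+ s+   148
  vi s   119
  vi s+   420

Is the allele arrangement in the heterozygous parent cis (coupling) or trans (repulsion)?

trans

The two most frequent classes are vi+ s (313) and vi s+ (420); these are the parental (non-recombinant) types.
So the F1 carried vi+ s on one chromosome and vi s+ on the other — the recessive alleles are on opposite chromosomes (trans / repulsion).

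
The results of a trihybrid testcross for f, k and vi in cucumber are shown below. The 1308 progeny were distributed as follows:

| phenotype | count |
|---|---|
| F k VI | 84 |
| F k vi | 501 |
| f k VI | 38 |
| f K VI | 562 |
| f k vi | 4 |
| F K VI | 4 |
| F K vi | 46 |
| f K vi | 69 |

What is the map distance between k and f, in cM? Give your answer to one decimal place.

7.0 cM

The two most frequent reciprocal classes, F k vi and f K VI, are the parental types, so the F1 was F k vi / f K VI.
The two rarest classes, f k vi and F K VI, are the double crossovers. Comparing them with the parentals, only the f allele has switched, so f is the middle locus and the order is vi – f – k.
Crossovers in the f–k interval produce the single-crossover classes F K vi and f k VI (46 + 38 = 84) plus the double crossovers (8).
RF(f–k) = (84 + 8) / 1308 = 92/1308 = 0.0703 → 7.0 cM.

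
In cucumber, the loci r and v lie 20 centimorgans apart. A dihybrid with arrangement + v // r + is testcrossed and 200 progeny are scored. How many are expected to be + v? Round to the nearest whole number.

80

A map distance of 20 centimorgans corresponds to a recombination frequency of 0.200.
The F1 is + v / r +, so + v is a parental gamete class with expected frequency (1 − r)/2 = 0.800/2 = 0.4000.
Expected number = 0.4000 × 200 = 80.00 ≈ 80.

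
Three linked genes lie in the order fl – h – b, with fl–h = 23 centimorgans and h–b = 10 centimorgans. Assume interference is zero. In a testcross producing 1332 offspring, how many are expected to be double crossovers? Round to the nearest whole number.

Map distances give recombination frequencies of 0.230 and 0.100 for the two intervals.
With no interference, expected double-crossover frequency = 0.230 × 0.100 = 0.02300.
Expected number = 0.02300 × 1332 = 30.64 ≈ 31.

31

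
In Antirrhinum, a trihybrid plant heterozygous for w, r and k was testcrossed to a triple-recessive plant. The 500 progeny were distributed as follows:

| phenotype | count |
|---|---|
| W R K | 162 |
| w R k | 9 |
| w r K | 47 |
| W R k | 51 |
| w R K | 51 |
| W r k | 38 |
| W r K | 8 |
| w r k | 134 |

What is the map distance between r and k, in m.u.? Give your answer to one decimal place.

23.0 m.u.

The two most frequent reciprocal classes, W R K and w r k, are the parental types, so the F1 was W R K / w r k.
The two rarest classes, W r K and w R k, are the double crossovers. Comparing them with the parentals, only the r allele has switched, so r is the middle locus and the order is k – r – w.
Crossovers in the k–r interval produce the single-crossover classes W R k and w r K (51 + 47 = 98) plus the double crossovers (17).
RF(k–r) = (98 + 17) / 500 = 115/500 = 0.2300 → 23.0 m.u.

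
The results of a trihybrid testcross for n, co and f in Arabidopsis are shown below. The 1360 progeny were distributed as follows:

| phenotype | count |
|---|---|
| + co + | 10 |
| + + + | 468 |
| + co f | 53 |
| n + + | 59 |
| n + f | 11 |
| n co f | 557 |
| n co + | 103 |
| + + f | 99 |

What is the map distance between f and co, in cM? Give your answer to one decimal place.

The two most frequent reciprocal classes, + + + and n co f, are the parental types, so the F1 was + + + / n co f.
The two rarest classes, + co + and n + f, are the double crossovers. Comparing them with the parentals, only the co allele has switched, so co is the middle locus and the order is f – co – n.
Crossovers in the f–co interval produce the single-crossover classes + + f and n co + (99 + 103 = 202) plus the double crossovers (21).
RF(f–co) = (202 + 21) / 1360 = 223/1360 = 0.1640 → 16.4 cM.

16.4 cM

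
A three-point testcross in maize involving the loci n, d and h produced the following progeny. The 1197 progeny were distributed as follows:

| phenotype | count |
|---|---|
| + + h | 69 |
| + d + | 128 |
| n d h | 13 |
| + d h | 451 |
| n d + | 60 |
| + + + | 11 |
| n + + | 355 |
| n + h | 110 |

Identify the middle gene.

n

The two most frequent reciprocal classes, + d h and n + +, are the parental types, so the F1 was + d h / n + +.
The two rarest classes, n d h and + + +, are the double crossovers. Comparing them with the parentals, only the n allele has switched, so n is the middle locus and the order is h – n – d.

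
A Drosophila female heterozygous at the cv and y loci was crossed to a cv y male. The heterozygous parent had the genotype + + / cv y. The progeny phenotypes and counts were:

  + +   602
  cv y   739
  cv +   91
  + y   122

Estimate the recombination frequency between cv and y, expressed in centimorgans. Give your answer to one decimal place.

The recombinant classes are + y and cv +: 122 + 91 = 213.
Recombination frequency = 213/1554 = 0.1371 ≈ 13.7%, i.e. 13.7 centimorgans.

13.7 centimorgans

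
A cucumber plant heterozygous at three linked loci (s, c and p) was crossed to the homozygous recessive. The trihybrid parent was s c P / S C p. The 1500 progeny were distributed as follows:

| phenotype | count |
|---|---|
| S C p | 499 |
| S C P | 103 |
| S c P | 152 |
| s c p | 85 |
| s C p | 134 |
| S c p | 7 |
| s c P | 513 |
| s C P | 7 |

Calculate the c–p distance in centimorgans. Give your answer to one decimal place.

The two rarest classes, s C P and S c p, are the double crossovers. Comparing them with the parentals, only the c allele has switched, so c is the middle locus and the order is p – c – s.
Crossovers in the p–c interval produce the single-crossover classes s c p and S C P (85 + 103 = 188) plus the double crossovers (14).
RF(p–c) = (188 + 14) / 1500 = 202/1500 = 0.1347 → 13.5 centimorgans.

13.5 centimorgans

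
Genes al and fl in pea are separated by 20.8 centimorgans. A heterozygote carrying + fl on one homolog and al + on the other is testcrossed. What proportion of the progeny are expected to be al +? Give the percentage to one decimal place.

A map distance of 20.8 centimorgans corresponds to a recombination frequency of 0.208.
The F1 is + fl / al +, so al + is a parental gamete class with expected frequency (1 − r)/2 = 0.792/2 = 0.3960.
That is 0.3960 = 39.6% of the progeny.

39.6%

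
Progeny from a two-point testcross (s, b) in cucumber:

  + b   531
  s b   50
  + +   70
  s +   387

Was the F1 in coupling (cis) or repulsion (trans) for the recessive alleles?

trans

The two most frequent classes are + b (531) and s + (387); these are the parental (non-recombinant) types.
So the F1 carried + b on one chromosome and s + on the other — the recessive alleles are on opposite chromosomes (trans / repulsion).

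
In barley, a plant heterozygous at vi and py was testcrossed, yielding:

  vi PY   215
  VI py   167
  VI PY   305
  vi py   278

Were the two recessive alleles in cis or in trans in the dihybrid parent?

The two most frequent classes are VI PY (305) and vi py (278); these are the parental (non-recombinant) types.
So the F1 carried VI PY on one chromosome and vi py on the other — the recessive alleles are on the same chromosome (cis / coupling).

cis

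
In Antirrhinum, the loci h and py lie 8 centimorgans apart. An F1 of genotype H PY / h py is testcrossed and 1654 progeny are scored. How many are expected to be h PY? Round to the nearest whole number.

66

A map distance of 8 centimorgans corresponds to a recombination frequency of 0.080.
The F1 is H PY / h py, so h PY is a recombinant gamete class with expected frequency r/2 = 0.080/2 = 0.0400.
Expected number = 0.0400 × 1654 = 66.16 ≈ 66.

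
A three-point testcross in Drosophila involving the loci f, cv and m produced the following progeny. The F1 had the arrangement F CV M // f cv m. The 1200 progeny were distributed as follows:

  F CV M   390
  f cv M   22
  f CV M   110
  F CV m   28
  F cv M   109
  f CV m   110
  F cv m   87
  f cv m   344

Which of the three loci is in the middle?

m

The two rarest classes, F CV m and f cv M, are the double crossovers. Comparing them with the parentals, only the m allele has switched, so m is the middle locus and the order is f – m – cv.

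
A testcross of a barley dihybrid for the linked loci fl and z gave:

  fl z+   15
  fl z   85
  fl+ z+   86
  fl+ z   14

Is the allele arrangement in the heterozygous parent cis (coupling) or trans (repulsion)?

cis

The two most frequent classes are fl+ z+ (86) and fl z (85); these are the parental (non-recombinant) types.
So the F1 carried fl+ z+ on one chromosome and fl z on the other — the recessive alleles are on the same chromosome (cis / coupling).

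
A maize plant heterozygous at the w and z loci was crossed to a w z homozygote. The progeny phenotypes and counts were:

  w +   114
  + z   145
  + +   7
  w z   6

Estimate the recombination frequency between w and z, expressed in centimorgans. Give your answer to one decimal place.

4.8 centimorgans

The two most frequent classes, + z (145) and w + (114), are the parental types, so the F1 was + z / w +.
The recombinant classes are + + and w z: 7 + 6 = 13.
Recombination frequency = 13/272 = 0.0478 ≈ 4.8%, i.e. 4.8 centimorgans.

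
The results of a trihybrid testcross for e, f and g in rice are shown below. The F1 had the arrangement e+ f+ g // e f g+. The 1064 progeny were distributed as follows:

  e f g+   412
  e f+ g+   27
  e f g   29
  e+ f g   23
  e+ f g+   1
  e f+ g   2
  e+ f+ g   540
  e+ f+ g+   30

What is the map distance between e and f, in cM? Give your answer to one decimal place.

5.0 cM

The two rarest classes, e f+ g and e+ f g+, are the double crossovers. Comparing them with the parentals, only the e allele has switched, so e is the middle locus and the order is f – e – g.
Crossovers in the f–e interval produce the single-crossover classes e+ f g and e f+ g+ (23 + 27 = 50) plus the double crossovers (3).
RF(f–e) = (50 + 3) / 1064 = 53/1064 = 0.0498 → 5.0 cM.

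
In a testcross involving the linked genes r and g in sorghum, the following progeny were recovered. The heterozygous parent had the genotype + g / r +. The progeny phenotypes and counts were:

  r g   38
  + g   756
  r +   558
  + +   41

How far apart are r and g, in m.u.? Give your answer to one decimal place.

The recombinant classes are + + and r g: 41 + 38 = 79.
Recombination frequency = 79/1393 = 0.0567 ≈ 5.7%, i.e. 5.7 m.u.

5.7 m.u.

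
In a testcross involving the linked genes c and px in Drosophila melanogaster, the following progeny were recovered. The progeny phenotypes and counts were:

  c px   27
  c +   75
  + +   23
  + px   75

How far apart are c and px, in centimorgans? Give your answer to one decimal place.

The two most frequent classes, + px (75) and c + (75), are the parental types, so the F1 was + px / c +.
The recombinant classes are + + and c px: 23 + 27 = 50.
Recombination frequency = 50/200 = 0.2500 ≈ 25.0%, i.e. 25.0 centimorgans.

25.0 centimorgans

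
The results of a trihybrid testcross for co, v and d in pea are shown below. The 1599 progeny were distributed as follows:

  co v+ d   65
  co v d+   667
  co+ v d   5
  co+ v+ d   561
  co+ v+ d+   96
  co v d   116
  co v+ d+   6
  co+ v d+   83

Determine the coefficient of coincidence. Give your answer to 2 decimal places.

0.50

The two most frequent reciprocal classes, co+ v+ d and co v d+, are the parental types, so the F1 was co+ v+ d / co v d+.
The two rarest classes, co+ v d and co v+ d+, are the double crossovers. Comparing them with the parentals, only the v allele has switched, so v is the middle locus and the order is d – v – co.
d–v: (212 + 11)/1599 = 0.1395; v–co: (148 + 11)/1599 = 0.0994.
Expected DCO frequency = 0.1395 × 0.0994 ≈ 0.01387; observed = 11/1599 ≈ 0.00688.
Coefficient of coincidence = 0.00688/0.01387 ≈ 0.50.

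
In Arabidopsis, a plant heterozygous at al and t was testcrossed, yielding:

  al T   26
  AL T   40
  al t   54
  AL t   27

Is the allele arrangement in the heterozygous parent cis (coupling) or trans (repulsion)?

cis

The two most frequent classes are AL T (40) and al t (54); these are the parental (non-recombinant) types.
So the F1 carried AL T on one chromosome and al t on the other — the recessive alleles are on the same chromosome (cis / coupling).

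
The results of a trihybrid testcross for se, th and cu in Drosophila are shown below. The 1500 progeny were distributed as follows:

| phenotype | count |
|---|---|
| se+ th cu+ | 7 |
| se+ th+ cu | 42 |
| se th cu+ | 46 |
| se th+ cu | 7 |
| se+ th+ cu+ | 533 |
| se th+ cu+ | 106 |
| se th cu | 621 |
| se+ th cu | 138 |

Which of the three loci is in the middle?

th

The two most frequent reciprocal classes, se+ th+ cu+ and se th cu, are the parental types, so the F1 was se+ th+ cu+ / se th cu.
The two rarest classes, se+ th cu+ and se th+ cu, are the double crossovers. Comparing them with the parentals, only the th allele has switched, so th is the middle locus and the order is cu – th – se.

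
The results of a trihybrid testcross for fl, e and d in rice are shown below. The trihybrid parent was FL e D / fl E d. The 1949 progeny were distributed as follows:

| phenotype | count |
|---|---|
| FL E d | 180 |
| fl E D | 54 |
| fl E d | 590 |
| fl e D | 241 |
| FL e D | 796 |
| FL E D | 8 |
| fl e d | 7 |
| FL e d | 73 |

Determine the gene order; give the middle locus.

The two rarest classes, FL E D and fl e d, are the double crossovers. Comparing them with the parentals, only the e allele has switched, so e is the middle locus and the order is d – e – fl.

e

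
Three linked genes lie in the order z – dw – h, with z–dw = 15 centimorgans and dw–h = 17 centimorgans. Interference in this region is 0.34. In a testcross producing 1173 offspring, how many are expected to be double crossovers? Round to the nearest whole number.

Map distances give recombination frequencies of 0.150 and 0.170 for the two intervals.
With interference 0.34 (so coincidence = 0.66), expected double-crossover frequency = 0.150 × 0.170 × 0.66 = 0.01683.
Expected number = 0.01683 × 1173 = 19.74 ≈ 20.

20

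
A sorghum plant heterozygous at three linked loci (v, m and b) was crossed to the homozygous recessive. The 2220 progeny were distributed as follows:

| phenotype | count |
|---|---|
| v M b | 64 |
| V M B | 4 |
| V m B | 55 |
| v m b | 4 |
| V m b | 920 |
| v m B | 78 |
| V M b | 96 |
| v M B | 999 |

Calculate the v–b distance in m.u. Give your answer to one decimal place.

The two most frequent reciprocal classes, V m b and v M B, are the parental types, so the F1 was V m b / v M B.
The two rarest classes, v m b and V M B, are the double crossovers. Comparing them with the parentals, only the v allele has switched, so v is the middle locus and the order is b – v – m.
Crossovers in the b–v interval produce the single-crossover classes V m B and v M b (55 + 64 = 119) plus the double crossovers (8).
RF(b–v) = (119 + 8) / 2220 = 127/2220 = 0.0572 → 5.7 m.u.

5.7 m.u.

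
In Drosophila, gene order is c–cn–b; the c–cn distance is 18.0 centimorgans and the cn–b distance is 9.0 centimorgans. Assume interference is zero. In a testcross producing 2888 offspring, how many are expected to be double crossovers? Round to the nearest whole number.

47

Map distances give recombination frequencies of 0.180 and 0.090 for the two intervals.
With no interference, expected double-crossover frequency = 0.180 × 0.090 = 0.01620.
Expected number = 0.01620 × 2888 = 46.79 ≈ 47.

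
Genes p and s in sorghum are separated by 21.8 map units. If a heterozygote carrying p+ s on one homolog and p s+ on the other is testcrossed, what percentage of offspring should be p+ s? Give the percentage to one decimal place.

A map distance of 21.8 map units corresponds to a recombination frequency of 0.218.
The F1 is p+ s / p s+, so p+ s is a parental gamete class with expected frequency (1 − r)/2 = 0.782/2 = 0.3910.
That is 0.3910 = 39.1% of the progeny.

39.1%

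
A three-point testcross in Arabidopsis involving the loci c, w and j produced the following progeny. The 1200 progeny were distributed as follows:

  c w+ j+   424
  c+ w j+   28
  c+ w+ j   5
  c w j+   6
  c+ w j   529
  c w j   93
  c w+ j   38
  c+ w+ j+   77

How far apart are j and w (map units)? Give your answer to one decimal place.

6.4 map units

The two most frequent reciprocal classes, c+ w j and c w+ j+, are the parental types, so the F1 was c+ w j / c w+ j+.
The two rarest classes, c+ w+ j and c w j+, are the double crossovers. Comparing them with the parentals, only the w allele has switched, so w is the middle locus and the order is j – w – c.
Crossovers in the j–w interval produce the single-crossover classes c+ w j+ and c w+ j (28 + 38 = 66) plus the double crossovers (11).
RF(j–w) = (66 + 11) / 1200 = 77/1200 = 0.0642 → 6.4 map units.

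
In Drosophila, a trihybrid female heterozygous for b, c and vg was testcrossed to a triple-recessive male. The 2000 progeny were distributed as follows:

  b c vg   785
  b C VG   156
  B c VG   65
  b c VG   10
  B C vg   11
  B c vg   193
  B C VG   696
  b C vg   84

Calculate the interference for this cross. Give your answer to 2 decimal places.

0.33

The two most frequent reciprocal classes, b c vg and B C VG, are the parental types, so the F1 was b c vg / B C VG.
The two rarest classes, b c VG and B C vg, are the double crossovers. Comparing them with the parentals, only the vg allele has switched, so vg is the middle locus and the order is c – vg – b.
c–vg: (149 + 21)/2000 = 0.0850; vg–b: (349 + 21)/2000 = 0.1850.
Expected DCO frequency = 0.0850 × 0.1850 ≈ 0.01572; observed = 21/2000 ≈ 0.01050.
Coefficient of coincidence = 0.01050/0.01572 ≈ 0.67; interference = 1 − 0.67 = 0.33.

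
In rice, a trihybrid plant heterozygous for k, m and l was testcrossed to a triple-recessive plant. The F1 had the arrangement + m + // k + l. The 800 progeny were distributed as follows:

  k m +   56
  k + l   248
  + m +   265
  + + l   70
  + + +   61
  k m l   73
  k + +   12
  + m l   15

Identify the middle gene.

The two rarest classes, + m l and k + +, are the double crossovers. Comparing them with the parentals, only the l allele has switched, so l is the middle locus and the order is k – l – m.

l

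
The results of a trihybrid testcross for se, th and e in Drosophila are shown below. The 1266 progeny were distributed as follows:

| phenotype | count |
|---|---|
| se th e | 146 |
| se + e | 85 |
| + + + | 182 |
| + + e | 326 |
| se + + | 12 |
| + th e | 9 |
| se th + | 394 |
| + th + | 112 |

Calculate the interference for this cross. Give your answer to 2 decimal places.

0.65

The two most frequent reciprocal classes, + + e and se th +, are the parental types, so the F1 was + + e / se th +.
The two rarest classes, + th e and se + +, are the double crossovers. Comparing them with the parentals, only the th allele has switched, so th is the middle locus and the order is e – th – se.
e–th: (328 + 21)/1266 = 0.2757; th–se: (197 + 21)/1266 = 0.1722.
Expected DCO frequency = 0.2757 × 0.1722 ≈ 0.04748; observed = 21/1266 ≈ 0.01659.
Coefficient of coincidence = 0.01659/0.04748 ≈ 0.35; interference = 1 − 0.35 = 0.65.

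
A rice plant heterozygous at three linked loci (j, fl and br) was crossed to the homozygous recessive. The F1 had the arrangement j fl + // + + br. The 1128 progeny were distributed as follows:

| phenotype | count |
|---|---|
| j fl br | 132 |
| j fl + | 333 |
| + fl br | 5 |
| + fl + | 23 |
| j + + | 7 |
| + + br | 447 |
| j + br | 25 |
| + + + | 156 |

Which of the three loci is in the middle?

fl

The two rarest classes, j + + and + fl br, are the double crossovers. Comparing them with the parentals, only the fl allele has switched, so fl is the middle locus and the order is j – fl – br.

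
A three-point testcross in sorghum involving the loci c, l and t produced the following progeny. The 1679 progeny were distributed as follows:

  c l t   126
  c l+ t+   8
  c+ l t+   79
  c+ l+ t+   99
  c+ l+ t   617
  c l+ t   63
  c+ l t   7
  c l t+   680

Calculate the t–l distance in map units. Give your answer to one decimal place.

14.3 map units

The two most frequent reciprocal classes, c l t+ and c+ l+ t, are the parental types, so the F1 was c l t+ / c+ l+ t.
The two rarest classes, c l+ t+ and c+ l t, are the double crossovers. Comparing them with the parentals, only the l allele has switched, so l is the middle locus and the order is t – l – c.
Crossovers in the t–l interval produce the single-crossover classes c l t and c+ l+ t+ (126 + 99 = 225) plus the double crossovers (15).
RF(t–l) = (225 + 15) / 1679 = 240/1679 = 0.1429 → 14.3 map units.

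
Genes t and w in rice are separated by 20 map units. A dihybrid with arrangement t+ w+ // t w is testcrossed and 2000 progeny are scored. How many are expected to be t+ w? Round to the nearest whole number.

A map distance of 20 map units corresponds to a recombination frequency of 0.200.
The F1 is t+ w+ / t w, so t+ w is a recombinant gamete class with expected frequency r/2 = 0.200/2 = 0.1000.
Expected number = 0.1000 × 2000 = 200.00 ≈ 200.

200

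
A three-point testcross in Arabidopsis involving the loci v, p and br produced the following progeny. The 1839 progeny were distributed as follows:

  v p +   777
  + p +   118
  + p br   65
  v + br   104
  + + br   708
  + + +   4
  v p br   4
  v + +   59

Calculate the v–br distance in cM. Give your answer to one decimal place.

The two most frequent reciprocal classes, v p + and + + br, are the parental types, so the F1 was v p + / + + br.
The two rarest classes, v p br and + + +, are the double crossovers. Comparing them with the parentals, only the br allele has switched, so br is the middle locus and the order is v – br – p.
Crossovers in the v–br interval produce the single-crossover classes + p + and v + br (118 + 104 = 222) plus the double crossovers (8).
RF(v–br) = (222 + 8) / 1839 = 230/1839 = 0.1251 → 12.5 cM.

12.5 cM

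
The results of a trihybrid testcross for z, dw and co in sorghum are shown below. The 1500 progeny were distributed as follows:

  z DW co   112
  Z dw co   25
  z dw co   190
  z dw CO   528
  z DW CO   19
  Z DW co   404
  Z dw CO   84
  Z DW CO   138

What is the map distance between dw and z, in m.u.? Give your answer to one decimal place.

The two most frequent reciprocal classes, Z DW co and z dw CO, are the parental types, so the F1 was Z DW co / z dw CO.
The two rarest classes, Z dw co and z DW CO, are the double crossovers. Comparing them with the parentals, only the dw allele has switched, so dw is the middle locus and the order is z – dw – co.
Crossovers in the z–dw interval produce the single-crossover classes z DW co and Z dw CO (112 + 84 = 196) plus the double crossovers (44).
RF(z–dw) = (196 + 44) / 1500 = 240/1500 = 0.1600 → 16.0 m.u.

16.0 m.u.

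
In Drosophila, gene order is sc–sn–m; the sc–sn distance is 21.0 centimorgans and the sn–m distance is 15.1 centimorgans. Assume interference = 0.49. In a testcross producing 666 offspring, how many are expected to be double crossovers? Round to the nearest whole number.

Map distances give recombination frequencies of 0.210 and 0.151 for the two intervals.
With interference 0.49 (so coincidence = 0.51), expected double-crossover frequency = 0.210 × 0.151 × 0.51 = 0.01617.
Expected number = 0.01617 × 666 = 10.77 ≈ 11.

11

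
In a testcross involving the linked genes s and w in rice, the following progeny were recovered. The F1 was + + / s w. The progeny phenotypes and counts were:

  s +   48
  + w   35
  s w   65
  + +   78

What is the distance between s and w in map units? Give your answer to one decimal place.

The recombinant classes are + w and s +: 35 + 48 = 83.
Recombination frequency = 83/226 = 0.3673 ≈ 36.7%, i.e. 36.7 map units.

36.7 map units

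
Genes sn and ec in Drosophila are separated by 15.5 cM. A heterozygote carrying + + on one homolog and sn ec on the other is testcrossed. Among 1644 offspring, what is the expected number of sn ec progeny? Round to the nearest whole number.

695

A map distance of 15.5 cM corresponds to a recombination frequency of 0.155.
The F1 is + + / sn ec, so sn ec is a parental gamete class with expected frequency (1 − r)/2 = 0.845/2 = 0.4225.
Expected number = 0.4225 × 1644 = 694.59 ≈ 695.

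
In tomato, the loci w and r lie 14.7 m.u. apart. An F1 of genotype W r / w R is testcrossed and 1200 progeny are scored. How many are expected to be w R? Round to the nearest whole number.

512

A map distance of 14.7 m.u. corresponds to a recombination frequency of 0.147.
The F1 is W r / w R, so w R is a parental gamete class with expected frequency (1 − r)/2 = 0.853/2 = 0.4265.
Expected number = 0.4265 × 1200 = 511.80 ≈ 512.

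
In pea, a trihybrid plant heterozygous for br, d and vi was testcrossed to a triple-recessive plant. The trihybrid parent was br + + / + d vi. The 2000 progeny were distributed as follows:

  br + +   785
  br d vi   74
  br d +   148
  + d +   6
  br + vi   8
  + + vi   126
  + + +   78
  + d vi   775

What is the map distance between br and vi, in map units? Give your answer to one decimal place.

8.3 map units

The two rarest classes, br + vi and + d +, are the double crossovers. Comparing them with the parentals, only the vi allele has switched, so vi is the middle locus and the order is d – vi – br.
Crossovers in the vi–br interval produce the single-crossover classes + + + and br d vi (78 + 74 = 152) plus the double crossovers (14).
RF(vi–br) = (152 + 14) / 2000 = 166/2000 = 0.0830 → 8.3 map units.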